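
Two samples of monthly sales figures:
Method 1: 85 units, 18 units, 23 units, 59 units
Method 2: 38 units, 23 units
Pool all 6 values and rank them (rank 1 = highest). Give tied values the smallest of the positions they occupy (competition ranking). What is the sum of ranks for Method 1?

13

Sorted (descending): 85, 59, 38, 23, 23, 18
The 2 values of 23 occupy positions 4–5 → each gets rank 4.
Method 1 values → pooled ranks: 85→1, 18→6, 23→4, 59→2
Rank sum = 1 + 6 + 4 + 2 = 13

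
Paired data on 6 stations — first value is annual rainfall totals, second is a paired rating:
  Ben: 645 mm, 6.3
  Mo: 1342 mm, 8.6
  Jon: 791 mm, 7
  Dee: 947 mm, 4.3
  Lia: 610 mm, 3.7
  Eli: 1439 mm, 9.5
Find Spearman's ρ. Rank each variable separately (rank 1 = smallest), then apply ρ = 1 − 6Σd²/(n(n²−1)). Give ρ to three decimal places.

0.829

Ranks of variable 1: 2, 5, 3, 4, 1, 6
Ranks of variable 2: 3, 5, 4, 2, 1, 6
d = r₁ − r₂: -1, 0, -1, 2, 0, 0
d²: 1, 0, 1, 4, 0, 0; Σd² = 6
ρ = 1 − 6·6/(6·35) = 1 − 36/210 = 0.829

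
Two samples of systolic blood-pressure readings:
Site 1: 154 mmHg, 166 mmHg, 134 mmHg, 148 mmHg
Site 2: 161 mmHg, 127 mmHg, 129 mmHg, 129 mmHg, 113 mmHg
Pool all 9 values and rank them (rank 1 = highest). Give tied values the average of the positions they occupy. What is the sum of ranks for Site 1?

Sorted (descending): 166, 161, 154, 148, 134, 129, 129, 127, 113
The 2 values of 129 occupy positions 6–7 → average rank (6+7)/2 = 6.5.
Site 1 values → pooled ranks: 154→3, 166→1, 134→5, 148→4
Rank sum = 3 + 1 + 5 + 4 = 13

13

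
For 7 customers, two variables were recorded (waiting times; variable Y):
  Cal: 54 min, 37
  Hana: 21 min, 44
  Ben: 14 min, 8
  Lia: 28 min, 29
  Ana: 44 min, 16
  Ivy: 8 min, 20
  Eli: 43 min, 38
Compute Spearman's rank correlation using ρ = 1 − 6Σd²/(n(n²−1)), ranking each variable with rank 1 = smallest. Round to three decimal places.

0.250

Ranks of variable 1: 7, 3, 2, 4, 6, 1, 5
Ranks of variable 2: 5, 7, 1, 4, 2, 3, 6
d = r₁ − r₂: 2, -4, 1, 0, 4, -2, -1
d²: 4, 16, 1, 0, 16, 4, 1; Σd² = 42
ρ = 1 − 6·42/(7·48) = 1 − 252/336 = 0.250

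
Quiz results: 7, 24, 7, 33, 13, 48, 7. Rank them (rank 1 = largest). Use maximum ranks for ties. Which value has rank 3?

24

Sorted (descending): 48, 33, 24, 13, 7, 7, 7
The 3 values of 7 occupy positions 5–7 → each gets rank 7.
Rank 3 → value 24.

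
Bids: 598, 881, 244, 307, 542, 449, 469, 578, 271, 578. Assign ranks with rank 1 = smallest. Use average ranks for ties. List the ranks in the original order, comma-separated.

9, 10, 1, 3, 6, 4, 5, 7.5, 2, 7.5

Sorted (ascending): 244, 271, 307, 449, 469, 542, 578, 578, 598, 881
The 2 values of 578 occupy positions 7–8 → average rank (7+8)/2 = 7.5.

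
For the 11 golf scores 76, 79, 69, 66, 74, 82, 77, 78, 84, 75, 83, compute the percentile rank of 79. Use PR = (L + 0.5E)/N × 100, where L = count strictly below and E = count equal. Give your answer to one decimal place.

68.2

N = 11.
Strictly below 79: 7. Equal to 79: 1.
PR = (7 + 0.5·1)/11 × 100 = 68.2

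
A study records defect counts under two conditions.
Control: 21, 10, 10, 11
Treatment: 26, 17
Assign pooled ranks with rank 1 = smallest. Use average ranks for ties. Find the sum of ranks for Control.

11

Sorted (ascending): 10, 10, 11, 17, 21, 26
The 2 values of 10 occupy positions 1–2 → average rank (1+2)/2 = 1.5.
Control values → pooled ranks: 21→5, 10→1.5, 10→1.5, 11→3
Rank sum = 5 + 1.5 + 1.5 + 3 = 11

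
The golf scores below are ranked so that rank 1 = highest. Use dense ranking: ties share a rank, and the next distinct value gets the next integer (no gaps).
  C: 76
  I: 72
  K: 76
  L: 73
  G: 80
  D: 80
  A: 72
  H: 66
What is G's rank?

Sorted (descending): 80, 80, 76, 76, 73, 72, 72, 66
The 2 values of 80 share dense rank 1.
The 2 values of 76 share dense rank 2.
The 2 values of 72 share dense rank 4.
Remaining distinct values take the next consecutive integers.
G has value 80 → rank 1.

1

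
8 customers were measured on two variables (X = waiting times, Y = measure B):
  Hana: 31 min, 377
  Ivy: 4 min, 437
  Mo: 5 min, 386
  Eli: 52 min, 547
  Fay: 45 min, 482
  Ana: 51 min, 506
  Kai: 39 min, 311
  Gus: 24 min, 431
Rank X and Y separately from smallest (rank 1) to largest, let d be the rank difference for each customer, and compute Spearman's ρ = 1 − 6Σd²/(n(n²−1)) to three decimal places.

0.548

Ranks of variable 1: 4, 1, 2, 8, 6, 7, 5, 3
Ranks of variable 2: 2, 5, 3, 8, 6, 7, 1, 4
d = r₁ − r₂: 2, -4, -1, 0, 0, 0, 4, -1
d²: 4, 16, 1, 0, 0, 0, 16, 1; Σd² = 38
ρ = 1 − 6·38/(8·63) = 1 − 228/504 = 0.548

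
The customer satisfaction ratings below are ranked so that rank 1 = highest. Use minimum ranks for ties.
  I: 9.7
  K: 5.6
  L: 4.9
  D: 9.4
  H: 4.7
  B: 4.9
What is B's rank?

Sorted (descending): 9.7, 9.4, 5.6, 4.9, 4.9, 4.7
The 2 values of 4.9 occupy positions 4–5 → each gets rank 4.
B has value 4.9 → rank 4.

4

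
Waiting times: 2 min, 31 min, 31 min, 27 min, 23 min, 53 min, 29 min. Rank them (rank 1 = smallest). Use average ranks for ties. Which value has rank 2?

Sorted (ascending): 2, 23, 27, 29, 31, 31, 53
The 2 values of 31 occupy positions 5–6 → average rank (5+6)/2 = 5.5.
Rank 2 → value 23.

23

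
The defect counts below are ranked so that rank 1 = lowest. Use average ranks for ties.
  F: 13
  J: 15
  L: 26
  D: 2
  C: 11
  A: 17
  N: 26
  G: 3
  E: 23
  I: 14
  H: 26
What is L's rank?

Sorted (ascending): 2, 3, 11, 13, 14, 15, 17, 23, 26, 26, 26
The 3 values of 26 occupy positions 9–11 → average rank 10.
L has value 26 → rank 10.

10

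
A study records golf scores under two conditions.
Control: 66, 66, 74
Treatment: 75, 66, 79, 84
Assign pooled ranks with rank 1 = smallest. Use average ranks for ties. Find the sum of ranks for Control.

Sorted (ascending): 66, 66, 66, 74, 75, 79, 84
The 3 values of 66 occupy positions 1–3 → average rank 2.
Control values → pooled ranks: 66→2, 66→2, 74→4
Rank sum = 2 + 2 + 4 = 8

8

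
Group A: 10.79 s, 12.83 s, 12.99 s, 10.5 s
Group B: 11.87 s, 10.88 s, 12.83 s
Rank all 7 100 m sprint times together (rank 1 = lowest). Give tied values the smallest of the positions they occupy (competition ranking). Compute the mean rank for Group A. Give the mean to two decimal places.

3.75

Sorted (ascending): 10.5, 10.79, 10.88, 11.87, 12.83, 12.83, 12.99
The 2 values of 12.83 occupy positions 5–6 → each gets rank 5.
Group A values → pooled ranks: 10.79→2, 12.83→5, 12.99→7, 10.5→1
Mean rank = (2 + 5 + 7 + 1) / 4 = 3.75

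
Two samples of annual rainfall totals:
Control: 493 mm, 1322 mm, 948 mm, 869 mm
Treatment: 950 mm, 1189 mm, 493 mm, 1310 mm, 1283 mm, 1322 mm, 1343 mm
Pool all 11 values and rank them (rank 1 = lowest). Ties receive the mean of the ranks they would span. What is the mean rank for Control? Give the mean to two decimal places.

4.50

Sorted (ascending): 493, 493, 869, 948, 950, 1189, 1283, 1310, 1322, 1322, 1343
The 2 values of 493 occupy positions 1–2 → average rank (1+2)/2 = 1.5.
The 2 values of 1322 occupy positions 9–10 → average rank (9+10)/2 = 9.5.
Control values → pooled ranks: 493→1.5, 1322→9.5, 948→4, 869→3
Mean rank = (1.5 + 9.5 + 4 + 3) / 4 = 4.50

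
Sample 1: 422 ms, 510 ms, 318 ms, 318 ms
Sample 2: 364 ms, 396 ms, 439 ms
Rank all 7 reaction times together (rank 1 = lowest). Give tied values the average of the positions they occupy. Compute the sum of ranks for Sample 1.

Sorted (ascending): 318, 318, 364, 396, 422, 439, 510
The 2 values of 318 occupy positions 1–2 → average rank (1+2)/2 = 1.5.
Sample 1 values → pooled ranks: 422→5, 510→7, 318→1.5, 318→1.5
Rank sum = 5 + 7 + 1.5 + 1.5 = 15

15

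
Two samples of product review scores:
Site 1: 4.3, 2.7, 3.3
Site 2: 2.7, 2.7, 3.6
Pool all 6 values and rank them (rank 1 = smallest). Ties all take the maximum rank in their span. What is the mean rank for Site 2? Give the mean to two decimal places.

3.67

Sorted (ascending): 2.7, 2.7, 2.7, 3.3, 3.6, 4.3
The 3 values of 2.7 occupy positions 1–3 → each gets rank 3.
Site 2 values → pooled ranks: 2.7→3, 2.7→3, 3.6→5
Mean rank = (3 + 3 + 5) / 3 = 3.67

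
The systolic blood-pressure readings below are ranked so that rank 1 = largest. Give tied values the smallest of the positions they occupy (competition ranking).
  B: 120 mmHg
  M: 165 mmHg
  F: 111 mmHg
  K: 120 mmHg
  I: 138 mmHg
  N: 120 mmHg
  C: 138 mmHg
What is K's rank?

4

Sorted (descending): 165, 138, 138, 120, 120, 120, 111
The 2 values of 138 occupy positions 2–3 → each gets rank 2.
The 3 values of 120 occupy positions 4–6 → each gets rank 4.
K has value 120 mmHg → rank 4.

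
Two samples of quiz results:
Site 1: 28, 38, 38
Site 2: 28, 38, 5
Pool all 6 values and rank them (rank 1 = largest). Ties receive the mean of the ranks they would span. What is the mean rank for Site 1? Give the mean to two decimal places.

Sorted (descending): 38, 38, 38, 28, 28, 5
The 3 values of 38 occupy positions 1–3 → average rank 2.
The 2 values of 28 occupy positions 4–5 → average rank (4+5)/2 = 4.5.
Site 1 values → pooled ranks: 28→4.5, 38→2, 38→2
Mean rank = (4.5 + 2 + 2) / 3 = 2.83

2.83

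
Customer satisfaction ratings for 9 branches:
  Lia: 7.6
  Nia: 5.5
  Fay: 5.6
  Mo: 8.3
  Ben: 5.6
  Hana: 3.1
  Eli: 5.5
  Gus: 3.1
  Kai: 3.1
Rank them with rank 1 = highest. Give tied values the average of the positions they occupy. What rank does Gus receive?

8

Sorted (descending): 8.3, 7.6, 5.6, 5.6, 5.5, 5.5, 3.1, 3.1, 3.1
The 2 values of 5.6 occupy positions 3–4 → average rank (3+4)/2 = 3.5.
The 2 values of 5.5 occupy positions 5–6 → average rank (5+6)/2 = 5.5.
The 3 values of 3.1 occupy positions 7–9 → average rank 8.
Gus has value 3.1 → rank 8.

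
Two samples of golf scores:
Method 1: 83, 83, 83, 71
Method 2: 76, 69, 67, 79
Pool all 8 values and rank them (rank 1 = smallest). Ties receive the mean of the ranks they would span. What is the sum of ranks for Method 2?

12

Sorted (ascending): 67, 69, 71, 76, 79, 83, 83, 83
The 3 values of 83 occupy positions 6–8 → average rank 7.
Method 2 values → pooled ranks: 76→4, 69→2, 67→1, 79→5
Rank sum = 4 + 2 + 1 + 5 = 12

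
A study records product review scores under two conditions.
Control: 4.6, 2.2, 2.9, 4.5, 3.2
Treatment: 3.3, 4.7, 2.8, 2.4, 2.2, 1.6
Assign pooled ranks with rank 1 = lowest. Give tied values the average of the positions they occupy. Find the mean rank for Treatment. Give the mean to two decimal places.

5.25

Sorted (ascending): 1.6, 2.2, 2.2, 2.4, 2.8, 2.9, 3.2, 3.3, 4.5, 4.6, 4.7
The 2 values of 2.2 occupy positions 2–3 → average rank (2+3)/2 = 2.5.
Treatment values → pooled ranks: 3.3→8, 4.7→11, 2.8→5, 2.4→4, 2.2→2.5, 1.6→1
Mean rank = (8 + 11 + 5 + 4 + 2.5 + 1) / 6 = 5.25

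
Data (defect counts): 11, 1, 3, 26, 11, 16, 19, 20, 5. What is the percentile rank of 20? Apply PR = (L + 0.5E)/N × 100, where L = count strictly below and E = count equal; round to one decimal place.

83.3

N = 9.
Strictly below 20: 7. Equal to 20: 1.
PR = (7 + 0.5·1)/9 × 100 = 83.3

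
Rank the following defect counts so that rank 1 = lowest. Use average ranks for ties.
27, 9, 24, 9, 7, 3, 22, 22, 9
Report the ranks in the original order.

9, 4, 8, 4, 2, 1, 6.5, 6.5, 4

Sorted (ascending): 3, 7, 9, 9, 9, 22, 22, 24, 27
The 3 values of 9 occupy positions 3–5 → average rank 4.
The 2 values of 22 occupy positions 6–7 → average rank (6+7)/2 = 6.5.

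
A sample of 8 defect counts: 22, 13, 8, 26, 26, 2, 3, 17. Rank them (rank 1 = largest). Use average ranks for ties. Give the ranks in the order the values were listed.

3, 5, 6, 1.5, 1.5, 8, 7, 4

Sorted (descending): 26, 26, 22, 17, 13, 8, 3, 2
The 2 values of 26 occupy positions 1–2 → average rank (1+2)/2 = 1.5.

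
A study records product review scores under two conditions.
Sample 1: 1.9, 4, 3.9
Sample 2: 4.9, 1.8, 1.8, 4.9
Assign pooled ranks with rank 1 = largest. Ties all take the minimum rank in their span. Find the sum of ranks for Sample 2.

Sorted (descending): 4.9, 4.9, 4, 3.9, 1.9, 1.8, 1.8
The 2 values of 4.9 occupy positions 1–2 → each gets rank 1.
The 2 values of 1.8 occupy positions 6–7 → each gets rank 6.
Sample 2 values → pooled ranks: 4.9→1, 1.8→6, 1.8→6, 4.9→1
Rank sum = 1 + 6 + 6 + 1 = 14

14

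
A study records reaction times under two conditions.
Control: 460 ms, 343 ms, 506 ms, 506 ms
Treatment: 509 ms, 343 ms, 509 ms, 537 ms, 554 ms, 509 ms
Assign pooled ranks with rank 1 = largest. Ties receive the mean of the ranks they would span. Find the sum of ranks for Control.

Sorted (descending): 554, 537, 509, 509, 509, 506, 506, 460, 343, 343
The 3 values of 509 occupy positions 3–5 → average rank 4.
The 2 values of 506 occupy positions 6–7 → average rank (6+7)/2 = 6.5.
The 2 values of 343 occupy positions 9–10 → average rank (9+10)/2 = 9.5.
Control values → pooled ranks: 460→8, 343→9.5, 506→6.5, 506→6.5
Rank sum = 8 + 9.5 + 6.5 + 6.5 = 30.5

30.5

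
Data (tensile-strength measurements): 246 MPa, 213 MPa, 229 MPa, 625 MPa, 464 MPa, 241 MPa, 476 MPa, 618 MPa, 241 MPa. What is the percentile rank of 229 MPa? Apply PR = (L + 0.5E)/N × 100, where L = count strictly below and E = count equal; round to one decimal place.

N = 9.
Strictly below 229: 1. Equal to 229: 1.
PR = (1 + 0.5·1)/9 × 100 = 16.7

16.7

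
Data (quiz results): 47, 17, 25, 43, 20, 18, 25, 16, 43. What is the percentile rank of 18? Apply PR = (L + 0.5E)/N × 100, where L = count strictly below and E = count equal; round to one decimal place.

N = 9.
Strictly below 18: 2. Equal to 18: 1.
PR = (2 + 0.5·1)/9 × 100 = 27.8

27.8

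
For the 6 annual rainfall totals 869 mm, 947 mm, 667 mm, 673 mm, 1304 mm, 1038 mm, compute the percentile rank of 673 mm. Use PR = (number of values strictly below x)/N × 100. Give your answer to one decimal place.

16.7

N = 6.
Strictly below 673: 1. Equal to 673: 1.
PR = 1/6 × 100 = 16.7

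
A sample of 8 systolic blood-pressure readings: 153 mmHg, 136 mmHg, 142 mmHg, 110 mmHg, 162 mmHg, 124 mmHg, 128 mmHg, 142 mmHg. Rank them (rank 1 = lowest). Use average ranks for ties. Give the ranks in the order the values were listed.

Sorted (ascending): 110, 124, 128, 136, 142, 142, 153, 162
The 2 values of 142 occupy positions 5–6 → average rank (5+6)/2 = 5.5.

7, 4, 5.5, 1, 8, 2, 3, 5.5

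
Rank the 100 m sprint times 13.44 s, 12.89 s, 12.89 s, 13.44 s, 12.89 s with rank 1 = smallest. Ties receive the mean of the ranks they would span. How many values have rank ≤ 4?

Sorted (ascending): 12.89, 12.89, 12.89, 13.44, 13.44
The 3 values of 12.89 occupy positions 1–3 → average rank 2.
The 2 values of 13.44 occupy positions 4–5 → average rank (4+5)/2 = 4.5.
Ranks ≤ 4: {2, 2, 2} → 3 values.

3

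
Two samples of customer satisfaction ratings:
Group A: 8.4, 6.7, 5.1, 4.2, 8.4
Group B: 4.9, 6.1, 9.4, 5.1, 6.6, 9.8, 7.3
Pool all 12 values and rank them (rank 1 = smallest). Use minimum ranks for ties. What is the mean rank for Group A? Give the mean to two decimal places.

Sorted (ascending): 4.2, 4.9, 5.1, 5.1, 6.1, 6.6, 6.7, 7.3, 8.4, 8.4, 9.4, 9.8
The 2 values of 5.1 occupy positions 3–4 → each gets rank 3.
The 2 values of 8.4 occupy positions 9–10 → each gets rank 9.
Group A values → pooled ranks: 8.4→9, 6.7→7, 5.1→3, 4.2→1, 8.4→9
Mean rank = (9 + 7 + 3 + 1 + 9) / 5 = 5.80

5.80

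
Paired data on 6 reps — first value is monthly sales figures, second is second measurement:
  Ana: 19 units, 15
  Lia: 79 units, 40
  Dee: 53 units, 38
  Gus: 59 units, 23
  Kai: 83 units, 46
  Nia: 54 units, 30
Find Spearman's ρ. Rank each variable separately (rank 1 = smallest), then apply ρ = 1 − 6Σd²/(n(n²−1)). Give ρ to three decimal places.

Ranks of variable 1: 1, 5, 2, 4, 6, 3
Ranks of variable 2: 1, 5, 4, 2, 6, 3
d = r₁ − r₂: 0, 0, -2, 2, 0, 0
d²: 0, 0, 4, 4, 0, 0; Σd² = 8
ρ = 1 − 6·8/(6·35) = 1 − 48/210 = 0.771

0.771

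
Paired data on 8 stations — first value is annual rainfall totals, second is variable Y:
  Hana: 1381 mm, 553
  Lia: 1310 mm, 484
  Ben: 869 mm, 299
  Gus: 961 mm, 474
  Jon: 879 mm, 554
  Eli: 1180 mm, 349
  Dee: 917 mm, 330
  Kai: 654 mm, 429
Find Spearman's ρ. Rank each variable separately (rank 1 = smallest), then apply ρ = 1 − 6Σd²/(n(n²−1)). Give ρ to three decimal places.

0.405

Ranks of variable 1: 8, 7, 2, 5, 3, 6, 4, 1
Ranks of variable 2: 7, 6, 1, 5, 8, 3, 2, 4
d = r₁ − r₂: 1, 1, 1, 0, -5, 3, 2, -3
d²: 1, 1, 1, 0, 25, 9, 4, 9; Σd² = 50
ρ = 1 − 6·50/(8·63) = 1 − 300/504 = 0.405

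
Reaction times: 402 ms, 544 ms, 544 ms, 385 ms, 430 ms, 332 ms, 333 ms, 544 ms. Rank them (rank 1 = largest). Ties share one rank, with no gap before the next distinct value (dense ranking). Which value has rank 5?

333

Sorted (descending): 544, 544, 544, 430, 402, 385, 333, 332
The 3 values of 544 share dense rank 1.
Remaining distinct values take the next consecutive integers.
Rank 5 → value 333.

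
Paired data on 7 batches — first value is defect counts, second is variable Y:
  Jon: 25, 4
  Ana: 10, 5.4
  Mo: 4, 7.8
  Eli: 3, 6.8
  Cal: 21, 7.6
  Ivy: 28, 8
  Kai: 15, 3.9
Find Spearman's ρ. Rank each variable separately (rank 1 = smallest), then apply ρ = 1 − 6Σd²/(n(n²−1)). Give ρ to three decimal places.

0.107

Ranks of variable 1: 6, 3, 2, 1, 5, 7, 4
Ranks of variable 2: 2, 3, 6, 4, 5, 7, 1
d = r₁ − r₂: 4, 0, -4, -3, 0, 0, 3
d²: 16, 0, 16, 9, 0, 0, 9; Σd² = 50
ρ = 1 − 6·50/(7·48) = 1 − 300/336 = 0.107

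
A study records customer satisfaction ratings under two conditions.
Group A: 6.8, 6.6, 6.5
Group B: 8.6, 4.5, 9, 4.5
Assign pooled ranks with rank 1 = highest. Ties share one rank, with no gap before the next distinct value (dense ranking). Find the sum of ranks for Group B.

Sorted (descending): 9, 8.6, 6.8, 6.6, 6.5, 4.5, 4.5
The 2 values of 4.5 share dense rank 6.
Remaining distinct values take the next consecutive integers.
Group B values → pooled ranks: 8.6→2, 4.5→6, 9→1, 4.5→6
Rank sum = 2 + 6 + 1 + 6 = 15

15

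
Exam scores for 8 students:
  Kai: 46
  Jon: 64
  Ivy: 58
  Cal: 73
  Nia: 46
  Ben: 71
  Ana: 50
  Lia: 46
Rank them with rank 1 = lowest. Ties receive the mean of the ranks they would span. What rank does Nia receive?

2

Sorted (ascending): 46, 46, 46, 50, 58, 64, 71, 73
The 3 values of 46 occupy positions 1–3 → average rank 2.
Nia has value 46 → rank 2.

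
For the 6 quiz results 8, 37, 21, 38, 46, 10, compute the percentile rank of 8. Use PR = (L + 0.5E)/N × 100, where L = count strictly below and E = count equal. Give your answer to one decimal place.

8.3

N = 6.
Strictly below 8: 0. Equal to 8: 1.
PR = (0 + 0.5·1)/6 × 100 = 8.3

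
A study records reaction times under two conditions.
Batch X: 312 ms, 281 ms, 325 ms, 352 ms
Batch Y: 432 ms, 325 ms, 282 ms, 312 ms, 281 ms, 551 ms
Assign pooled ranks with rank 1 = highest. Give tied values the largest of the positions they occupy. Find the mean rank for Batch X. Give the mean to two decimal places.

Sorted (descending): 551, 432, 352, 325, 325, 312, 312, 282, 281, 281
The 2 values of 325 occupy positions 4–5 → each gets rank 5.
The 2 values of 312 occupy positions 6–7 → each gets rank 7.
The 2 values of 281 occupy positions 9–10 → each gets rank 10.
Batch X values → pooled ranks: 312→7, 281→10, 325→5, 352→3
Mean rank = (7 + 10 + 5 + 3) / 4 = 6.25

6.25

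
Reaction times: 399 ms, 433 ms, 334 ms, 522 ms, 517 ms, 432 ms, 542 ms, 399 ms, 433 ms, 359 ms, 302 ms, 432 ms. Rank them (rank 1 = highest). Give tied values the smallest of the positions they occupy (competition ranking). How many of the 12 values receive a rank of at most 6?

Sorted (descending): 542, 522, 517, 433, 433, 432, 432, 399, 399, 359, 334, 302
The 2 values of 433 occupy positions 4–5 → each gets rank 4.
The 2 values of 432 occupy positions 6–7 → each gets rank 6.
The 2 values of 399 occupy positions 8–9 → each gets rank 8.
Ranks ≤ 6: {1, 2, 3, 4, 4, 6, 6} → 7 values.

7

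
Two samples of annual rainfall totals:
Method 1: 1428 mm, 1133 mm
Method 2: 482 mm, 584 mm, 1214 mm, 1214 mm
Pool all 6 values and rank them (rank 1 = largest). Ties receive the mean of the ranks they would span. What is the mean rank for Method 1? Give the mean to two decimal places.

2.50

Sorted (descending): 1428, 1214, 1214, 1133, 584, 482
The 2 values of 1214 occupy positions 2–3 → average rank (2+3)/2 = 2.5.
Method 1 values → pooled ranks: 1428→1, 1133→4
Mean rank = (1 + 4) / 2 = 2.50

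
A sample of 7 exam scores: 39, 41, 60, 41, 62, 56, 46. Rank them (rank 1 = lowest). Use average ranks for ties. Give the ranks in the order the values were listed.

Sorted (ascending): 39, 41, 41, 46, 56, 60, 62
The 2 values of 41 occupy positions 2–3 → average rank (2+3)/2 = 2.5.

1, 2.5, 6, 2.5, 7, 5, 4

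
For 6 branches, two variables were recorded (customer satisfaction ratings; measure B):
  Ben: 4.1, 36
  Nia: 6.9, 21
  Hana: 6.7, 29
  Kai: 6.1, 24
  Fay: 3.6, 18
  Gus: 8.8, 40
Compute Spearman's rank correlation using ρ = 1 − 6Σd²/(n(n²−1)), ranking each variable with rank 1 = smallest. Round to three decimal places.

Ranks of variable 1: 2, 5, 4, 3, 1, 6
Ranks of variable 2: 5, 2, 4, 3, 1, 6
d = r₁ − r₂: -3, 3, 0, 0, 0, 0
d²: 9, 9, 0, 0, 0, 0; Σd² = 18
ρ = 1 − 6·18/(6·35) = 1 − 108/210 = 0.486

0.486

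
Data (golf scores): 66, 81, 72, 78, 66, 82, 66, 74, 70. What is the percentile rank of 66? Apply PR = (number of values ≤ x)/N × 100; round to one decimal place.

N = 9.
Strictly below 66: 0. Equal to 66: 3.
PR = 3/9 × 100 = 33.3

33.3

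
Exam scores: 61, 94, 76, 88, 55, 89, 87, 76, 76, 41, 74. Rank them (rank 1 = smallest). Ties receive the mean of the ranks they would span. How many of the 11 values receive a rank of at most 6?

Sorted (ascending): 41, 55, 61, 74, 76, 76, 76, 87, 88, 89, 94
The 3 values of 76 occupy positions 5–7 → average rank 6.
Ranks ≤ 6: {1, 2, 3, 4, 6, 6, 6} → 7 values.

7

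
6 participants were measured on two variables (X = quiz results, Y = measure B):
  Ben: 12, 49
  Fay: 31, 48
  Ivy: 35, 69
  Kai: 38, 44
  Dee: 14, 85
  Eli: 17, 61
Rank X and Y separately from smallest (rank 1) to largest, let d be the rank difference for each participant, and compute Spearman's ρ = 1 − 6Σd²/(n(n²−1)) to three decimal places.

-0.429

Ranks of variable 1: 1, 4, 5, 6, 2, 3
Ranks of variable 2: 3, 2, 5, 1, 6, 4
d = r₁ − r₂: -2, 2, 0, 5, -4, -1
d²: 4, 4, 0, 25, 16, 1; Σd² = 50
ρ = 1 − 6·50/(6·35) = 1 − 300/210 = -0.429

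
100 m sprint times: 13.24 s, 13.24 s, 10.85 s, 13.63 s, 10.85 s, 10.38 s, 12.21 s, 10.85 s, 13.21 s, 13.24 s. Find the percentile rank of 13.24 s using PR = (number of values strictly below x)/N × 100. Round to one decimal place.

60.0

N = 10.
Strictly below 13.24: 6. Equal to 13.24: 3.
PR = 6/10 × 100 = 60.0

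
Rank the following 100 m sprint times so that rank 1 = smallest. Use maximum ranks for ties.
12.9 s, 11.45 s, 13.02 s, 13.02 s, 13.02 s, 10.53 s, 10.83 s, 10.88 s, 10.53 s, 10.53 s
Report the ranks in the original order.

7, 6, 10, 10, 10, 3, 4, 5, 3, 3

Sorted (ascending): 10.53, 10.53, 10.53, 10.83, 10.88, 11.45, 12.9, 13.02, 13.02, 13.02
The 3 values of 10.53 occupy positions 1–3 → each gets rank 3.
The 3 values of 13.02 occupy positions 8–10 → each gets rank 10.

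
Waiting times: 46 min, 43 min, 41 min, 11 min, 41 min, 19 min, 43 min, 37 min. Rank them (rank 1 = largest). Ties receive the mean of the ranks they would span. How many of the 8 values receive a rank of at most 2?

Sorted (descending): 46, 43, 43, 41, 41, 37, 19, 11
The 2 values of 43 occupy positions 2–3 → average rank (2+3)/2 = 2.5.
The 2 values of 41 occupy positions 4–5 → average rank (4+5)/2 = 4.5.
Ranks ≤ 2: {1} → 1 value.

1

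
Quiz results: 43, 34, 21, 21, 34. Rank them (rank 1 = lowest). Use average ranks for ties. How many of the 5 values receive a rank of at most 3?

2

Sorted (ascending): 21, 21, 34, 34, 43
The 2 values of 21 occupy positions 1–2 → average rank (1+2)/2 = 1.5.
The 2 values of 34 occupy positions 3–4 → average rank (3+4)/2 = 3.5.
Ranks ≤ 3: {1.5, 1.5} → 2 values.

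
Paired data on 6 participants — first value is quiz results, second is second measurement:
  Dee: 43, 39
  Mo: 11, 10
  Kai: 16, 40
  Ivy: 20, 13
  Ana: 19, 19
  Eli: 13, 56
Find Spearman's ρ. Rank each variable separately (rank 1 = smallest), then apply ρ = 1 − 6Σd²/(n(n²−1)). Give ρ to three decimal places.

Ranks of variable 1: 6, 1, 3, 5, 4, 2
Ranks of variable 2: 4, 1, 5, 2, 3, 6
d = r₁ − r₂: 2, 0, -2, 3, 1, -4
d²: 4, 0, 4, 9, 1, 16; Σd² = 34
ρ = 1 − 6·34/(6·35) = 1 − 204/210 = 0.029

0.029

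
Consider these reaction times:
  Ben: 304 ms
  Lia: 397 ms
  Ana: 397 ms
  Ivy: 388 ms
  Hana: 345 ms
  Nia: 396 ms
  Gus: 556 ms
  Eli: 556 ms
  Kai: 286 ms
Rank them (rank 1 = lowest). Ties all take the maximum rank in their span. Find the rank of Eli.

Sorted (ascending): 286, 304, 345, 388, 396, 397, 397, 556, 556
The 2 values of 397 occupy positions 6–7 → each gets rank 7.
The 2 values of 556 occupy positions 8–9 → each gets rank 9.
Eli has value 556 ms → rank 9.

9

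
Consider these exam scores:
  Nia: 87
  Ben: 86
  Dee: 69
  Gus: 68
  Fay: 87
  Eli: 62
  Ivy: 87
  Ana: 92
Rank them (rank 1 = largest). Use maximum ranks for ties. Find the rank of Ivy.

4

Sorted (descending): 92, 87, 87, 87, 86, 69, 68, 62
The 3 values of 87 occupy positions 2–4 → each gets rank 4.
Ivy has value 87 → rank 4.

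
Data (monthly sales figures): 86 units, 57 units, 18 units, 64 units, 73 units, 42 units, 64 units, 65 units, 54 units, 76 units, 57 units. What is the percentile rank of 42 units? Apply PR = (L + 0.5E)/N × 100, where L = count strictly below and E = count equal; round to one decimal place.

N = 11.
Strictly below 42: 1. Equal to 42: 1.
PR = (1 + 0.5·1)/11 × 100 = 13.6

13.6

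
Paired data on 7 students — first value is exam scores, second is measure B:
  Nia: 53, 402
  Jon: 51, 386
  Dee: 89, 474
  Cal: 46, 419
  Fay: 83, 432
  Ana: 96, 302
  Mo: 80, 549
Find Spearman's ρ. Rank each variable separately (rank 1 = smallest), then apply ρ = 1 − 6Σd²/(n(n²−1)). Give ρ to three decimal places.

Ranks of variable 1: 3, 2, 6, 1, 5, 7, 4
Ranks of variable 2: 3, 2, 6, 4, 5, 1, 7
d = r₁ − r₂: 0, 0, 0, -3, 0, 6, -3
d²: 0, 0, 0, 9, 0, 36, 9; Σd² = 54
ρ = 1 − 6·54/(7·48) = 1 − 324/336 = 0.036

0.036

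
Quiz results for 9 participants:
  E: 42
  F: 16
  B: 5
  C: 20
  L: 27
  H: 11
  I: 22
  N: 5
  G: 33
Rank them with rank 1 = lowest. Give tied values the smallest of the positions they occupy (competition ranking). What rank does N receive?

Sorted (ascending): 5, 5, 11, 16, 20, 22, 27, 33, 42
The 2 values of 5 occupy positions 1–2 → each gets rank 1.
N has value 5 → rank 1.

1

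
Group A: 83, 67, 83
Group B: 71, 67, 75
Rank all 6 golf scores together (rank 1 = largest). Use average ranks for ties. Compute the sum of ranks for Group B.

Sorted (descending): 83, 83, 75, 71, 67, 67
The 2 values of 83 occupy positions 1–2 → average rank (1+2)/2 = 1.5.
The 2 values of 67 occupy positions 5–6 → average rank (5+6)/2 = 5.5.
Group B values → pooled ranks: 71→4, 67→5.5, 75→3
Rank sum = 4 + 5.5 + 3 = 12.5

12.5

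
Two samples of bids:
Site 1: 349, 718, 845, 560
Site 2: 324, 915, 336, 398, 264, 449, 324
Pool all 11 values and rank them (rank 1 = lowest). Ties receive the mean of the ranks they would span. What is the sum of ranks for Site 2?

34

Sorted (ascending): 264, 324, 324, 336, 349, 398, 449, 560, 718, 845, 915
The 2 values of 324 occupy positions 2–3 → average rank (2+3)/2 = 2.5.
Site 2 values → pooled ranks: 324→2.5, 915→11, 336→4, 398→6, 264→1, 449→7, 324→2.5
Rank sum = 2.5 + 11 + 4 + 6 + 1 + 7 + 2.5 = 34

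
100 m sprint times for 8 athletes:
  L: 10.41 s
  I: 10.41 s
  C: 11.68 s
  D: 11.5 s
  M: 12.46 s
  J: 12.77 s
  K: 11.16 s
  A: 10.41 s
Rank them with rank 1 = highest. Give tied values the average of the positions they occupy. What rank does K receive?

5

Sorted (descending): 12.77, 12.46, 11.68, 11.5, 11.16, 10.41, 10.41, 10.41
The 3 values of 10.41 occupy positions 6–8 → average rank 7.
K has value 11.16 s → rank 5.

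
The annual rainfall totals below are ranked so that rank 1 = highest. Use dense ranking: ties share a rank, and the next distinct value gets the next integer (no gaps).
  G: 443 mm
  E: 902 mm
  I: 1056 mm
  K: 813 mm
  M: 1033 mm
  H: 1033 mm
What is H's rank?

2

Sorted (descending): 1056, 1033, 1033, 902, 813, 443
The 2 values of 1033 share dense rank 2.
Remaining distinct values take the next consecutive integers.
H has value 1033 mm → rank 2.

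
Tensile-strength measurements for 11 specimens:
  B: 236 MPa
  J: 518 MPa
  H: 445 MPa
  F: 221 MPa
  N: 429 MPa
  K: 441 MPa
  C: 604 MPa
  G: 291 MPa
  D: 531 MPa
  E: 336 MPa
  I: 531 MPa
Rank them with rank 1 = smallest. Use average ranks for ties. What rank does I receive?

9.5

Sorted (ascending): 221, 236, 291, 336, 429, 441, 445, 518, 531, 531, 604
The 2 values of 531 occupy positions 9–10 → average rank (9+10)/2 = 9.5.
I has value 531 MPa → rank 9.5.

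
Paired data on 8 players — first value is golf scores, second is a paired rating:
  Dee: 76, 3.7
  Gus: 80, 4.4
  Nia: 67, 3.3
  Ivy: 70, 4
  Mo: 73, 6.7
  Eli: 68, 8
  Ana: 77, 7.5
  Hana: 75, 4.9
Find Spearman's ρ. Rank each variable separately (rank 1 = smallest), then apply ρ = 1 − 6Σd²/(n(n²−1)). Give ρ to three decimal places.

Ranks of variable 1: 6, 8, 1, 3, 4, 2, 7, 5
Ranks of variable 2: 2, 4, 1, 3, 6, 8, 7, 5
d = r₁ − r₂: 4, 4, 0, 0, -2, -6, 0, 0
d²: 16, 16, 0, 0, 4, 36, 0, 0; Σd² = 72
ρ = 1 − 6·72/(8·63) = 1 − 432/504 = 0.143

0.143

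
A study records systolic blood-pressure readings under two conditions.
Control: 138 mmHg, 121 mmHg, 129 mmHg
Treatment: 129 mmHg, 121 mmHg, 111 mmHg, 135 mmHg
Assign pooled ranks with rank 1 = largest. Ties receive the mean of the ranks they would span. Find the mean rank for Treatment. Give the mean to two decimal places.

4.50

Sorted (descending): 138, 135, 129, 129, 121, 121, 111
The 2 values of 129 occupy positions 3–4 → average rank (3+4)/2 = 3.5.
The 2 values of 121 occupy positions 5–6 → average rank (5+6)/2 = 5.5.
Treatment values → pooled ranks: 129→3.5, 121→5.5, 111→7, 135→2
Mean rank = (3.5 + 5.5 + 7 + 2) / 4 = 4.50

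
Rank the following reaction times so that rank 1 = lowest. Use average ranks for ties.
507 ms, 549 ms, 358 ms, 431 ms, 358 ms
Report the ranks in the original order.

Sorted (ascending): 358, 358, 431, 507, 549
The 2 values of 358 occupy positions 1–2 → average rank (1+2)/2 = 1.5.

4, 5, 1.5, 3, 1.5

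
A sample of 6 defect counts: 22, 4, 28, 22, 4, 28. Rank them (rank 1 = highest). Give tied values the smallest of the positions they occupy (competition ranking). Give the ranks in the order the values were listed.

3, 5, 1, 3, 5, 1

Sorted (descending): 28, 28, 22, 22, 4, 4
The 2 values of 28 occupy positions 1–2 → each gets rank 1.
The 2 values of 22 occupy positions 3–4 → each gets rank 3.
The 2 values of 4 occupy positions 5–6 → each gets rank 5.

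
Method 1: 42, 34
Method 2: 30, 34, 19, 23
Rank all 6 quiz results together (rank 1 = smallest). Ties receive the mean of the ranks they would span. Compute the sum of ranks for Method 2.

10.5

Sorted (ascending): 19, 23, 30, 34, 34, 42
The 2 values of 34 occupy positions 4–5 → average rank (4+5)/2 = 4.5.
Method 2 values → pooled ranks: 30→3, 34→4.5, 19→1, 23→2
Rank sum = 3 + 4.5 + 1 + 2 = 10.5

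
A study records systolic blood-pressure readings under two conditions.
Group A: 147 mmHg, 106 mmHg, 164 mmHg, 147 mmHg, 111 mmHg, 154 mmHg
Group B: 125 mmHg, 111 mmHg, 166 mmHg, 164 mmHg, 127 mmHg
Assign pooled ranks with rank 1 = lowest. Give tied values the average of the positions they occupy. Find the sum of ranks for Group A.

34

Sorted (ascending): 106, 111, 111, 125, 127, 147, 147, 154, 164, 164, 166
The 2 values of 111 occupy positions 2–3 → average rank (2+3)/2 = 2.5.
The 2 values of 147 occupy positions 6–7 → average rank (6+7)/2 = 6.5.
The 2 values of 164 occupy positions 9–10 → average rank (9+10)/2 = 9.5.
Group A values → pooled ranks: 147→6.5, 106→1, 164→9.5, 147→6.5, 111→2.5, 154→8
Rank sum = 6.5 + 1 + 9.5 + 6.5 + 2.5 + 8 = 34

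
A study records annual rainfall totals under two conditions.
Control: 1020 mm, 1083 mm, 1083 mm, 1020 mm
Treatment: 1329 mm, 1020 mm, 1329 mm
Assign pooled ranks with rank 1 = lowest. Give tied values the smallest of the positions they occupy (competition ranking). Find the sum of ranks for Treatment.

13

Sorted (ascending): 1020, 1020, 1020, 1083, 1083, 1329, 1329
The 3 values of 1020 occupy positions 1–3 → each gets rank 1.
The 2 values of 1083 occupy positions 4–5 → each gets rank 4.
The 2 values of 1329 occupy positions 6–7 → each gets rank 6.
Treatment values → pooled ranks: 1329→6, 1020→1, 1329→6
Rank sum = 6 + 1 + 6 = 13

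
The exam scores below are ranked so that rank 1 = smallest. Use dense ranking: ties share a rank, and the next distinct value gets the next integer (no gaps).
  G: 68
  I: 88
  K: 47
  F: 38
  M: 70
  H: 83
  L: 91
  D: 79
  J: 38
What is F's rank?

1

Sorted (ascending): 38, 38, 47, 68, 70, 79, 83, 88, 91
The 2 values of 38 share dense rank 1.
Remaining distinct values take the next consecutive integers.
F has value 38 → rank 1.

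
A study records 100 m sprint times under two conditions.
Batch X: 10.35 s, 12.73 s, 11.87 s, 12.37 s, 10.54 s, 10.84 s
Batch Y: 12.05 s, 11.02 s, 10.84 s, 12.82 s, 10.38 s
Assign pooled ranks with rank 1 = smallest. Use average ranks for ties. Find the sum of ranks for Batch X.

Sorted (ascending): 10.35, 10.38, 10.54, 10.84, 10.84, 11.02, 11.87, 12.05, 12.37, 12.73, 12.82
The 2 values of 10.84 occupy positions 4–5 → average rank (4+5)/2 = 4.5.
Batch X values → pooled ranks: 10.35→1, 12.73→10, 11.87→7, 12.37→9, 10.54→3, 10.84→4.5
Rank sum = 1 + 10 + 7 + 9 + 3 + 4.5 = 34.5

34.5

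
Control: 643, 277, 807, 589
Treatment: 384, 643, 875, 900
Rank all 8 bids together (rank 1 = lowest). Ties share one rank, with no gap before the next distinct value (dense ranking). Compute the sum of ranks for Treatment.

Sorted (ascending): 277, 384, 589, 643, 643, 807, 875, 900
The 2 values of 643 share dense rank 4.
Remaining distinct values take the next consecutive integers.
Treatment values → pooled ranks: 384→2, 643→4, 875→6, 900→7
Rank sum = 2 + 4 + 6 + 7 = 19

19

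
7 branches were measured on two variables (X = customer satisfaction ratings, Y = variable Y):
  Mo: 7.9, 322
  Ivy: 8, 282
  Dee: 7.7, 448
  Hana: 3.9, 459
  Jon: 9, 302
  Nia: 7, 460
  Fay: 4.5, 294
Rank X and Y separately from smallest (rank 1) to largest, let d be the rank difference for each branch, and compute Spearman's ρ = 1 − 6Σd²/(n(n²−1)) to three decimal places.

-0.500

Ranks of variable 1: 5, 6, 4, 1, 7, 3, 2
Ranks of variable 2: 4, 1, 5, 6, 3, 7, 2
d = r₁ − r₂: 1, 5, -1, -5, 4, -4, 0
d²: 1, 25, 1, 25, 16, 16, 0; Σd² = 84
ρ = 1 − 6·84/(7·48) = 1 − 504/336 = -0.500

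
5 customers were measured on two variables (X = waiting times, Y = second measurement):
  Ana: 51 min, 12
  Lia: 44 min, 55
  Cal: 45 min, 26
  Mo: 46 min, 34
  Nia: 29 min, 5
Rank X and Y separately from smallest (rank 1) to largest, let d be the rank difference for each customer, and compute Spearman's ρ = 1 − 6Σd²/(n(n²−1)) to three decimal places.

Ranks of variable 1: 5, 2, 3, 4, 1
Ranks of variable 2: 2, 5, 3, 4, 1
d = r₁ − r₂: 3, -3, 0, 0, 0
d²: 9, 9, 0, 0, 0; Σd² = 18
ρ = 1 − 6·18/(5·24) = 1 − 108/120 = 0.100

0.100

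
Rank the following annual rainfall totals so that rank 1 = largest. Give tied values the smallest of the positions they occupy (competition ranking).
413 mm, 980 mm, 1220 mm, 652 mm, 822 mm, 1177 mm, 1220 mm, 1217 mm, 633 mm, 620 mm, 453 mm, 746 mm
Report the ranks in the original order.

12, 5, 1, 8, 6, 4, 1, 3, 9, 10, 11, 7

Sorted (descending): 1220, 1220, 1217, 1177, 980, 822, 746, 652, 633, 620, 453, 413
The 2 values of 1220 occupy positions 1–2 → each gets rank 1.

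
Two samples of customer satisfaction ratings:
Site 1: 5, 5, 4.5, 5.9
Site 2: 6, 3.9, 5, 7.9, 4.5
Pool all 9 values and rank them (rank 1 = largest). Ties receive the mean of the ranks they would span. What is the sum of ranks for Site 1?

20.5

Sorted (descending): 7.9, 6, 5.9, 5, 5, 5, 4.5, 4.5, 3.9
The 3 values of 5 occupy positions 4–6 → average rank 5.
The 2 values of 4.5 occupy positions 7–8 → average rank (7+8)/2 = 7.5.
Site 1 values → pooled ranks: 5→5, 5→5, 4.5→7.5, 5.9→3
Rank sum = 5 + 5 + 7.5 + 3 = 20.5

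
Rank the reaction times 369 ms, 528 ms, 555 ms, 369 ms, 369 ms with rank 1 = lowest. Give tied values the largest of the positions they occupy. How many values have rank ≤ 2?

Sorted (ascending): 369, 369, 369, 528, 555
The 3 values of 369 occupy positions 1–3 → each gets rank 3.
Ranks ≤ 2: {} → 0 values.

0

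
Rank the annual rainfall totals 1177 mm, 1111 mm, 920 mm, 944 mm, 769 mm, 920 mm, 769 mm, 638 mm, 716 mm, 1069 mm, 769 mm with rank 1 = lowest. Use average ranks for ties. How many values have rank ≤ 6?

5

Sorted (ascending): 638, 716, 769, 769, 769, 920, 920, 944, 1069, 1111, 1177
The 3 values of 769 occupy positions 3–5 → average rank 4.
The 2 values of 920 occupy positions 6–7 → average rank (6+7)/2 = 6.5.
Ranks ≤ 6: {1, 2, 4, 4, 4} → 5 values.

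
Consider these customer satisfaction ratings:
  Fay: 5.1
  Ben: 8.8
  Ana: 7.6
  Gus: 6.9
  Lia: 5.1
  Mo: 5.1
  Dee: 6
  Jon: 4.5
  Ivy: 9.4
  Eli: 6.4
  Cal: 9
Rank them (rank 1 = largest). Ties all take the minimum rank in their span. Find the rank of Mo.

8

Sorted (descending): 9.4, 9, 8.8, 7.6, 6.9, 6.4, 6, 5.1, 5.1, 5.1, 4.5
The 3 values of 5.1 occupy positions 8–10 → each gets rank 8.
Mo has value 5.1 → rank 8.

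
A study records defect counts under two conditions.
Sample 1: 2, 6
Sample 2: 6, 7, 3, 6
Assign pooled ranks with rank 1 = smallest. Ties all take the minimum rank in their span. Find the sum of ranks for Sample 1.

Sorted (ascending): 2, 3, 6, 6, 6, 7
The 3 values of 6 occupy positions 3–5 → each gets rank 3.
Sample 1 values → pooled ranks: 2→1, 6→3
Rank sum = 1 + 3 = 4

4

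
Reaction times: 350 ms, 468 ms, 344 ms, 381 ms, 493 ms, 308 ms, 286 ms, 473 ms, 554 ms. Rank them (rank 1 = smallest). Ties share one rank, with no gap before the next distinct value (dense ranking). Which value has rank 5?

381

Sorted (ascending): 286, 308, 344, 350, 381, 468, 473, 493, 554
No ties — each value takes its position as its rank.
Rank 5 → value 381.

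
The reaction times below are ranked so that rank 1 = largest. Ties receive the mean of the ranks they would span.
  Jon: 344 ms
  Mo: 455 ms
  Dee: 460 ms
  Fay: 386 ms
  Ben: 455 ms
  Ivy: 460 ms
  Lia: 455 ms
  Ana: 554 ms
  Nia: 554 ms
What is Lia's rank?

6

Sorted (descending): 554, 554, 460, 460, 455, 455, 455, 386, 344
The 2 values of 554 occupy positions 1–2 → average rank (1+2)/2 = 1.5.
The 2 values of 460 occupy positions 3–4 → average rank (3+4)/2 = 3.5.
The 3 values of 455 occupy positions 5–7 → average rank 6.
Lia has value 455 ms → rank 6.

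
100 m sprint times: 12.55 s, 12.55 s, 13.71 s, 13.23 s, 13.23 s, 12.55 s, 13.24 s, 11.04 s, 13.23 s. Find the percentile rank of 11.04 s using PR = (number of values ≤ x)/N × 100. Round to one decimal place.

11.1

N = 9.
Strictly below 11.04: 0. Equal to 11.04: 1.
PR = 1/9 × 100 = 11.1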